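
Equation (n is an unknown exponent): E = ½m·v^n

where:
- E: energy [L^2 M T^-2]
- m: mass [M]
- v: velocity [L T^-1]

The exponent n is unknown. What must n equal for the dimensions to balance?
n = 2

E has dimensions [L^2 M T^-2]; v has dimensions [L T^-1].
The rest of the RHS has dimensions [M], so v^n must supply [L^2 T^-2].
With n = 2: ½m·v^2 has dimensions [L^2 M T^-2], matching the LHS ✓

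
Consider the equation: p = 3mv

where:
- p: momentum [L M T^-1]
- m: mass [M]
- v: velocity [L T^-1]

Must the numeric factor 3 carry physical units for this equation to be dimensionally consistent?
No

p has dimensions [L M T^-1] and mv already has dimensions [L M T^-1], so the equation balances without 3 contributing any dimensions. 3 is a pure (dimensionless) number; changing or removing it would not affect dimensional consistency.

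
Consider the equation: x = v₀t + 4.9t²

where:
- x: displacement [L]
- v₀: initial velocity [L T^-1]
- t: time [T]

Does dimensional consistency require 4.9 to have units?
Yes

x has dimensions [L], while t² alone has dimensions [T^2]. For the equation to balance, the factor 4.9 must carry dimensions [L T^-2] — it is a dimensional constant (a numerical value of a physical quantity with its units suppressed), not a pure number.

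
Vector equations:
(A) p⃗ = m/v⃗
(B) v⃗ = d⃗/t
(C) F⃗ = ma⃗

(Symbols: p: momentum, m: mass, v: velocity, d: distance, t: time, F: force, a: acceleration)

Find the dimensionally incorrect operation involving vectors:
(A) p⃗ = m/v⃗

(A) p⃗ = m/v⃗: LHS [L M T^-1], RHS [L^-1 M T] ✗ — momentum is mass times velocity; should be mv⃗ (and division by a vector is undefined)
(B) v⃗ = d⃗/t: LHS [L T^-1], RHS [L T^-1] ✓ — displacement (vector) divided by time (scalar)
(C) F⃗ = ma⃗: LHS [L M T^-2], RHS [L M T^-2] ✓ — Force and acceleration are vectors, mass is a scalar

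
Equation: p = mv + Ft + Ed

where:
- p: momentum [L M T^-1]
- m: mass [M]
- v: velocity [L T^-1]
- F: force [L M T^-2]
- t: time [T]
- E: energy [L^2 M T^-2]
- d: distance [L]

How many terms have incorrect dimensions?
1

LHS p: [L M T^-1]
- mv: [L M T^-1] ✓
- Ft: [L M T^-1] ✓
- Ed: [L^3 M T^-2] ✗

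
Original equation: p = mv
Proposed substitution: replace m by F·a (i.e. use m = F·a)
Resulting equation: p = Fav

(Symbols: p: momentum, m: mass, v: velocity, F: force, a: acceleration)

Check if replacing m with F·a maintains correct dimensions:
No

[m] = [M] and [F·a] = [L^2 M T^-4]. These differ, so the substitution replaces a quantity by one of different dimensions and the result p = Fav has LHS [L M T^-1] vs RHS [L^3 M T^-5] — inconsistent.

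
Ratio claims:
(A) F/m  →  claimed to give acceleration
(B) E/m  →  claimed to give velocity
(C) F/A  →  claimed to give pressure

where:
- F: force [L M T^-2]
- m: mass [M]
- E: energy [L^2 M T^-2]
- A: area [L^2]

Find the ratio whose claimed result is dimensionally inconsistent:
(B) E/m does not give velocity

(A) F/m: [L T^-2] = acceleration [L T^-2] ✓
(B) E/m: [L^2 T^-2] ≠ velocity [L T^-1] ✗
(C) F/A: [L^-1 M T^-2] = pressure [L^-1 M T^-2] ✓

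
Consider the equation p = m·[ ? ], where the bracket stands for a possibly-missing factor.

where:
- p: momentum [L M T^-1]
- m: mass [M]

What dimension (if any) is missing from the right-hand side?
[L T^-1] — velocity (e.g. v)

p has dimensions [L M T^-1]; m has dimensions [M].
The bracketed factor must supply [L M T^-1] / [M] = [L T^-1].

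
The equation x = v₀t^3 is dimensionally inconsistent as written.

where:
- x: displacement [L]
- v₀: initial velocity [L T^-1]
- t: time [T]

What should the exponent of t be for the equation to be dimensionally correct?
The exponent of t should be 1: x = v₀t

The LHS x has dimensions [L]; t has dimensions [T].
As written, the RHS v₀t^3 (exponent 3 on t) has dimensions [L T^2], which does not match.
With exponent 1, the RHS v₀t has dimensions [L], matching the LHS.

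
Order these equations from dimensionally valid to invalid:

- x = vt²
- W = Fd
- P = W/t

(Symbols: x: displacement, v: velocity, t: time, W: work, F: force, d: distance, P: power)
Dimensionally correct: W = Fd, P = W/t
Dimensionally incorrect: x = vt²
Ordered (correct first, then incorrect): W = Fd, P = W/t, x = vt²

- x = vt²: LHS [L], RHS [L T] → incorrect ✗
- W = Fd: LHS [L^2 M T^-2], RHS [L^2 M T^-2] → correct ✓
- P = W/t: LHS [L^2 M T^-3], RHS [L^2 M T^-3] → correct ✓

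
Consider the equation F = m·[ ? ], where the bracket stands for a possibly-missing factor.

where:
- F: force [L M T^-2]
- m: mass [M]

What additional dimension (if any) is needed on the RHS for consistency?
[L T^-2] — acceleration (e.g. a)

F has dimensions [L M T^-2]; m has dimensions [M].
The bracketed factor must supply [L M T^-2] / [M] = [L T^-2].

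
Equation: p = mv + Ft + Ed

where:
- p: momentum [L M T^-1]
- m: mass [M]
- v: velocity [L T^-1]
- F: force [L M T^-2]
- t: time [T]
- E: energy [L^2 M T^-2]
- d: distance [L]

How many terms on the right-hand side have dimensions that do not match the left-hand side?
1

LHS p: [L M T^-1]
- mv: [L M T^-1] ✓
- Ft: [L M T^-1] ✓
- Ed: [L^3 M T^-2] ✗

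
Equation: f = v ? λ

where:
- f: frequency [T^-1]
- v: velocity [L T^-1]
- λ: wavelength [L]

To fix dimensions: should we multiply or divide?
division (÷): f = v ÷ λ

f [T^-1]; v [L T^-1]; λ [L].
v × λ → [L^2 T^-1] ✗
v ÷ λ → [T^-1] ✓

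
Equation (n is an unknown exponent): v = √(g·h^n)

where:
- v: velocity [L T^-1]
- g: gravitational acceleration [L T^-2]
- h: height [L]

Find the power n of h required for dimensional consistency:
n = 1

v has dimensions [L T^-1]; h has dimensions [L].
With n = 1: √(g·h^1) has dimensions [L T^-1], matching the LHS ✓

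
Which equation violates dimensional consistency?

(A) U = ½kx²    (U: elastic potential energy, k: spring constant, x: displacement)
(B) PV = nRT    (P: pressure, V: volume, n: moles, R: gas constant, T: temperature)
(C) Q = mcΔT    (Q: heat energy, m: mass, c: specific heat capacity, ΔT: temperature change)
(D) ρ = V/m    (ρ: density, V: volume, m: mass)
(D) ρ = V/m

The equation (D) ρ = V/m is dimensionally incorrect.

LHS (ρ): [L^-3 M]
RHS (V/m): [L^3 M^-1] ✗

The dimensions do not match. The other three equations balance.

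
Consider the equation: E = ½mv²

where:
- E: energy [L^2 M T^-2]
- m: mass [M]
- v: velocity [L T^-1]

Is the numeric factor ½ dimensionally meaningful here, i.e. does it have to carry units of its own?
No

E has dimensions [L^2 M T^-2] and mv² already has dimensions [L^2 M T^-2], so the equation balances without ½ contributing any dimensions. ½ is a pure (dimensionless) number; changing or removing it would not affect dimensional consistency.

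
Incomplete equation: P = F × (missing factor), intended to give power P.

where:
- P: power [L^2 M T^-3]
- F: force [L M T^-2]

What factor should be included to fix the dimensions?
v (velocity), dimensions [L T^-1]

P has dimensions [L^2 M T^-3] and F has dimensions [L M T^-2].
The missing factor must have dimensions [L^2 M T^-3] / [L M T^-2] = [L T^-1], i.e. velocity (v).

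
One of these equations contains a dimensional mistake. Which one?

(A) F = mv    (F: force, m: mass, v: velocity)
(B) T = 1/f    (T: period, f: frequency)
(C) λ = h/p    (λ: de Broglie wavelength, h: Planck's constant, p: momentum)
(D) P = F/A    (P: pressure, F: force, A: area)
(A) F = mv

The equation (A) F = mv is dimensionally incorrect.

LHS (F): [L M T^-2]
RHS (mv): [L M T^-1] ✗

The dimensions do not match. The other three equations balance.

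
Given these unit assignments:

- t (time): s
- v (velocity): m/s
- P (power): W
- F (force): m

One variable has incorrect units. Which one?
F

The variable F (force) should have units N, not m.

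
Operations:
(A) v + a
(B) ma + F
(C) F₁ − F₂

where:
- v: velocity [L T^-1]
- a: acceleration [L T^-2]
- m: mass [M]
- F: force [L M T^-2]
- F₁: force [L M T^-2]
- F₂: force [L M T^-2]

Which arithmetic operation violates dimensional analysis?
(A) v + a

(A) v + a: v [L T^-1] and a [L T^-2] — different dimensions cannot be added/subtracted ✗
(B) ma + F: ma [L M T^-2] and F [L M T^-2] — same dimensions ✓
(C) F₁ − F₂: F₁ [L M T^-2] and F₂ [L M T^-2] — same dimensions ✓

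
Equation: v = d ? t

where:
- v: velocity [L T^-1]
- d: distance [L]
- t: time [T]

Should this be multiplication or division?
division (÷): v = d ÷ t

v [L T^-1]; d [L]; t [T].
d × t → [L T] ✗
d ÷ t → [L T^-1] ✓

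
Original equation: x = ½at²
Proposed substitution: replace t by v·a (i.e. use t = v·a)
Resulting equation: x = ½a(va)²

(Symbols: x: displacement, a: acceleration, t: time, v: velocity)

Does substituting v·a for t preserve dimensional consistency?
No

[t] = [T] and [v·a] = [L^2 T^-3]. These differ, so the substitution replaces a quantity by one of different dimensions and the result x = ½a(va)² has LHS [L] vs RHS [L^5 T^-8] — inconsistent.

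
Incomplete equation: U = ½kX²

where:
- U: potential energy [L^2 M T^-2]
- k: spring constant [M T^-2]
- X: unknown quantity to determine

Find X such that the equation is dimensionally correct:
X = x (displacement), dimensions [L]

U has dimensions [L^2 M T^-2]; the rest of the RHS (½k) has dimensions [M T^-2].
So X² must have dimensions [L^2], i.e. X has dimensions [L] — X = x (displacement).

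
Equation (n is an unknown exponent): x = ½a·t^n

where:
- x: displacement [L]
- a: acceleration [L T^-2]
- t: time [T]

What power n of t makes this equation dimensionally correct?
n = 2

x has dimensions [L]; t has dimensions [T].
The rest of the RHS has dimensions [L T^-2], so t^n must supply [T^2].
With n = 2: ½a·t^2 has dimensions [L], matching the LHS ✓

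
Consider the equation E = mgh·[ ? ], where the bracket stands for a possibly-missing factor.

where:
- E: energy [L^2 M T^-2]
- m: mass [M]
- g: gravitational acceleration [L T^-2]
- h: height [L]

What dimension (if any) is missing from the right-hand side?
Nothing is missing — the bracketed factor must be dimensionless.

E has dimensions [L^2 M T^-2] and mgh already has dimensions [L^2 M T^-2], so E = mgh is dimensionally complete.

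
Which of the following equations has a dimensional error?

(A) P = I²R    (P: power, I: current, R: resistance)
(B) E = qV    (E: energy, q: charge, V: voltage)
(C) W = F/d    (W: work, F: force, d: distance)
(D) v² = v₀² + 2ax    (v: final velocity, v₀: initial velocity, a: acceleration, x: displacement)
(C) W = F/d

The equation (C) W = F/d is dimensionally incorrect.

LHS (W): [L^2 M T^-2]
RHS (F/d): [M T^-2] ✗

The dimensions do not match. The other three equations balance.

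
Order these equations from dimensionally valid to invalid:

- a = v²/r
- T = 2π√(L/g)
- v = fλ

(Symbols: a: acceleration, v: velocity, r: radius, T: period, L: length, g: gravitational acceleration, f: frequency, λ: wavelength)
Dimensionally correct: a = v²/r, T = 2π√(L/g), v = fλ
Dimensionally incorrect: none
Ordered (correct first, then incorrect): a = v²/r, T = 2π√(L/g), v = fλ

- a = v²/r: LHS [L T^-2], RHS [L T^-2] → correct ✓
- T = 2π√(L/g): LHS [T], RHS [T] → correct ✓
- v = fλ: LHS [L T^-1], RHS [L T^-1] → correct ✓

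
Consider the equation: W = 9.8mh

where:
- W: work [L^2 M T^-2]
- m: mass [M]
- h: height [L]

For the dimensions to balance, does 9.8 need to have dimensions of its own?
Yes

W has dimensions [L^2 M T^-2], while mh alone has dimensions [L M]. For the equation to balance, the factor 9.8 must carry dimensions [L T^-2] — it is a dimensional constant (a numerical value of a physical quantity with its units suppressed), not a pure number.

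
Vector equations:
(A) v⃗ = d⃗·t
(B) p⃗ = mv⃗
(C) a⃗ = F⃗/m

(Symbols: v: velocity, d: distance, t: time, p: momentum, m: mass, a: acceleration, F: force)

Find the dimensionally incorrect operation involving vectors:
(A) v⃗ = d⃗·t

(A) v⃗ = d⃗·t: LHS [L T^-1], RHS [L T] ✗ — velocity is displacement per time; should be d⃗/t
(B) p⃗ = mv⃗: LHS [L M T^-1], RHS [L M T^-1] ✓ — mass (scalar) times velocity (vector)
(C) a⃗ = F⃗/m: LHS [L T^-2], RHS [L T^-2] ✓ — force (vector) divided by mass (scalar)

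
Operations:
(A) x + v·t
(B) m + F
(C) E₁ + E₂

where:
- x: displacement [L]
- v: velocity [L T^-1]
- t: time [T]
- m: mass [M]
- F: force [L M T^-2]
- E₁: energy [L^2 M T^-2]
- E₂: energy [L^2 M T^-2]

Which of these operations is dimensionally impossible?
(B) m + F

(A) x + v·t: x [L] and v·t [L] — same dimensions ✓
(B) m + F: m [M] and F [L M T^-2] — different dimensions cannot be added/subtracted ✗
(C) E₁ + E₂: E₁ [L^2 M T^-2] and E₂ [L^2 M T^-2] — same dimensions ✓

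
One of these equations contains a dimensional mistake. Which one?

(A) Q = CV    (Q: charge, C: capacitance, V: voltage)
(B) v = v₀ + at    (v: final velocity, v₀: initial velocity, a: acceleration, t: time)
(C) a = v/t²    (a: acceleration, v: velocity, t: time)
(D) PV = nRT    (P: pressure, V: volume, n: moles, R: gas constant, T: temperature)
(C) a = v/t²

The equation (C) a = v/t² is dimensionally incorrect.

LHS (a): [L T^-2]
RHS (v/t²): [L T^-3] ✗

The dimensions do not match. The other three equations balance.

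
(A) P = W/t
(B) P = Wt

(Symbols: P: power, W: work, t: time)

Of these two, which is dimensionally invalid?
(B)

(A) P = W/t: LHS [L^2 M T^-3], RHS [L^2 M T^-3] ✓
(B) P = Wt: LHS [L^2 M T^-3], RHS [L^2 M T^-1] ✗

Expression (B) P = Wt is dimensionally incorrect.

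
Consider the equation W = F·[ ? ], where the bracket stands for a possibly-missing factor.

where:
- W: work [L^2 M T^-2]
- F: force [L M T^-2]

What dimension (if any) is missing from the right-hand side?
[L] — length (e.g. a distance d)

W has dimensions [L^2 M T^-2]; F has dimensions [L M T^-2].
The bracketed factor must supply [L^2 M T^-2] / [L M T^-2] = [L].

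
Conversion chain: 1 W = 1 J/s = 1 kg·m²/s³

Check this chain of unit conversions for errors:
The chain is correct (no errors).

Correct: Watt is Joule per second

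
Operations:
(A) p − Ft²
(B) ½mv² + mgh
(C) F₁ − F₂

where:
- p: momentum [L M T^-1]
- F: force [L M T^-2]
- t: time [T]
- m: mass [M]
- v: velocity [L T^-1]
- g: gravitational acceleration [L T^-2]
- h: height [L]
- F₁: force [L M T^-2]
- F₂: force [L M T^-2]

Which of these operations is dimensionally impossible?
(A) p − Ft²

(A) p − Ft²: p [L M T^-1] and Ft² [L M] — different dimensions cannot be added/subtracted ✗
(B) ½mv² + mgh: ½mv² [L^2 M T^-2] and mgh [L^2 M T^-2] — same dimensions ✓
(C) F₁ − F₂: F₁ [L M T^-2] and F₂ [L M T^-2] — same dimensions ✓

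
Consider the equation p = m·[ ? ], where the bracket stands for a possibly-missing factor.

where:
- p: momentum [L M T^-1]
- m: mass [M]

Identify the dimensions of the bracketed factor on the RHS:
[L T^-1] — velocity (e.g. v)

p has dimensions [L M T^-1]; m has dimensions [M].
The bracketed factor must supply [L M T^-1] / [M] = [L T^-1].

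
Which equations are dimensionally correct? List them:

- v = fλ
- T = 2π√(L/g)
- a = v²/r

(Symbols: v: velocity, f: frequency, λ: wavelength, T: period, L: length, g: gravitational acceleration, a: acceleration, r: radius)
Dimensionally correct: v = fλ, T = 2π√(L/g), a = v²/r
Dimensionally incorrect: none
Ordered (correct first, then incorrect): v = fλ, T = 2π√(L/g), a = v²/r

- v = fλ: LHS [L T^-1], RHS [L T^-1] → correct ✓
- T = 2π√(L/g): LHS [T], RHS [T] → correct ✓
- a = v²/r: LHS [L T^-2], RHS [L T^-2] → correct ✓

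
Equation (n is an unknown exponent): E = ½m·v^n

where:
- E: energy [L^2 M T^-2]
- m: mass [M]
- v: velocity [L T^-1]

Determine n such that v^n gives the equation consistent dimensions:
n = 2

E has dimensions [L^2 M T^-2]; v has dimensions [L T^-1].
The rest of the RHS has dimensions [M], so v^n must supply [L^2 T^-2].
With n = 2: ½m·v^2 has dimensions [L^2 M T^-2], matching the LHS ✓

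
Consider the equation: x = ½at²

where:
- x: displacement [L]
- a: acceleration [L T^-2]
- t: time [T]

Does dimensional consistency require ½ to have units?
No

x has dimensions [L] and at² already has dimensions [L], so the equation balances without ½ contributing any dimensions. ½ is a pure (dimensionless) number; changing or removing it would not affect dimensional consistency.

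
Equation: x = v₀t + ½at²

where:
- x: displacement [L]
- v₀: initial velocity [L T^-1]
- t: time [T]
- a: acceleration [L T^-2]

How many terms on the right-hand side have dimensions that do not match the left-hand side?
0

LHS x: [L]
- v₀t: [L] ✓
- ½at²: [L] ✓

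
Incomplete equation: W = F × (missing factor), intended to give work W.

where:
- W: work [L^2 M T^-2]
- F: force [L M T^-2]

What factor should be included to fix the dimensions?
d (distance), dimensions [L]

W has dimensions [L^2 M T^-2] and F has dimensions [L M T^-2].
The missing factor must have dimensions [L^2 M T^-2] / [L M T^-2] = [L], i.e. distance (d).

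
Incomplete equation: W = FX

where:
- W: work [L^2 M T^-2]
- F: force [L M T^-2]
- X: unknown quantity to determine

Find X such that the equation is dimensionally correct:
X = d (distance), dimensions [L]

W has dimensions [L^2 M T^-2]; the rest of the RHS (F) has dimensions [L M T^-2].
So X must have dimensions [L] — X = d (distance).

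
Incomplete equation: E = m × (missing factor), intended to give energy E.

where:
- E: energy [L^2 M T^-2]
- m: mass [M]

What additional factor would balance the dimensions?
v² (velocity squared), dimensions [L^2 T^-2]

E has dimensions [L^2 M T^-2] and m has dimensions [M].
The missing factor must have dimensions [L^2 M T^-2] / [M] = [L^2 T^-2], i.e. velocity squared (v²).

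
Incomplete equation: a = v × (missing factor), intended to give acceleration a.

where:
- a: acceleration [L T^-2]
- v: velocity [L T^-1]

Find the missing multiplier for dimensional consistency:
1/t (inverse time), dimensions [T^-1]

a has dimensions [L T^-2] and v has dimensions [L T^-1].
The missing factor must have dimensions [L T^-2] / [L T^-1] = [T^-1], i.e. inverse time (1/t).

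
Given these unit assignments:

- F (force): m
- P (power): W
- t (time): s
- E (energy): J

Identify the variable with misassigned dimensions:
F

The variable F (force) should have units N, not m.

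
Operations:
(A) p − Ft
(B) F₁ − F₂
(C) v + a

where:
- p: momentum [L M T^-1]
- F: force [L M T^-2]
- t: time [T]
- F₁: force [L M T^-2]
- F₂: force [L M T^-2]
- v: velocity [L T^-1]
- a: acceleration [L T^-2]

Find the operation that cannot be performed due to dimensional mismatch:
(C) v + a

(A) p − Ft: p [L M T^-1] and Ft [L M T^-1] — same dimensions ✓
(B) F₁ − F₂: F₁ [L M T^-2] and F₂ [L M T^-2] — same dimensions ✓
(C) v + a: v [L T^-1] and a [L T^-2] — different dimensions cannot be added/subtracted ✗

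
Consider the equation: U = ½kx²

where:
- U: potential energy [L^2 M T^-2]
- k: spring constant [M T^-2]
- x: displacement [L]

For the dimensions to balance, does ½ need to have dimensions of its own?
No

U has dimensions [L^2 M T^-2] and kx² already has dimensions [L^2 M T^-2], so the equation balances without ½ contributing any dimensions. ½ is a pure (dimensionless) number; changing or removing it would not affect dimensional consistency.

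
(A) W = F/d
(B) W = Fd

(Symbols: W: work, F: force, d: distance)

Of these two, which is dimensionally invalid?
(A)

(A) W = F/d: LHS [L^2 M T^-2], RHS [M T^-2] ✗
(B) W = Fd: LHS [L^2 M T^-2], RHS [L^2 M T^-2] ✓

Expression (A) W = F/d is dimensionally incorrect.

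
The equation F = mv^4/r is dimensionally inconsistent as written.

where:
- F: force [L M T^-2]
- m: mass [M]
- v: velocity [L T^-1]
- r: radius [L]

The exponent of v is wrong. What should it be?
The exponent of v should be 2: F = mv^2/r

The LHS F has dimensions [L M T^-2]; v has dimensions [L T^-1].
As written, the RHS mv^4/r (exponent 4 on v) has dimensions [L^3 M T^-4], which does not match.
With exponent 2, the RHS mv^2/r has dimensions [L M T^-2], matching the LHS.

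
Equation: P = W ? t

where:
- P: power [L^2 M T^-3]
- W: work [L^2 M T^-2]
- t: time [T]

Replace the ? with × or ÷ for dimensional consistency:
division (÷): P = W ÷ t

P [L^2 M T^-3]; W [L^2 M T^-2]; t [T].
W × t → [L^2 M T^-1] ✗
W ÷ t → [L^2 M T^-3] ✓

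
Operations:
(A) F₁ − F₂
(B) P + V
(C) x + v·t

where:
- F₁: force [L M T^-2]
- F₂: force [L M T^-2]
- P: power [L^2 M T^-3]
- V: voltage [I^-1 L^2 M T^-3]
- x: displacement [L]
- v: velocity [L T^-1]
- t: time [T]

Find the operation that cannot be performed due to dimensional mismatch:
(B) P + V

(A) F₁ − F₂: F₁ [L M T^-2] and F₂ [L M T^-2] — same dimensions ✓
(B) P + V: P [L^2 M T^-3] and V [I^-1 L^2 M T^-3] — different dimensions cannot be added/subtracted ✗
(C) x + v·t: x [L] and v·t [L] — same dimensions ✓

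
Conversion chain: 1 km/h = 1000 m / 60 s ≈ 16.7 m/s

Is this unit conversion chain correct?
The chain is incorrect (it contains an error).

Incorrect: 1 h = 3600 s, not 60 s (1 km/h ≈ 0.278 m/s)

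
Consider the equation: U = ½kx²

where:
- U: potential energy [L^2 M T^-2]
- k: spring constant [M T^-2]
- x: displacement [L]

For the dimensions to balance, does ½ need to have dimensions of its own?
No

U has dimensions [L^2 M T^-2] and kx² already has dimensions [L^2 M T^-2], so the equation balances without ½ contributing any dimensions. ½ is a pure (dimensionless) number; changing or removing it would not affect dimensional consistency.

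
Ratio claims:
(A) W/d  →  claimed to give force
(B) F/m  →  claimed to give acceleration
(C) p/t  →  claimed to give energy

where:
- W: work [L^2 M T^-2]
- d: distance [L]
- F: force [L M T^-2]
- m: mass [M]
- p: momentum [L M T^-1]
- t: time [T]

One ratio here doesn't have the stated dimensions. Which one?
(C) p/t does not give energy

(A) W/d: [L M T^-2] = force [L M T^-2] ✓
(B) F/m: [L T^-2] = acceleration [L T^-2] ✓
(C) p/t: [L M T^-2] ≠ energy [L^2 M T^-2] ✗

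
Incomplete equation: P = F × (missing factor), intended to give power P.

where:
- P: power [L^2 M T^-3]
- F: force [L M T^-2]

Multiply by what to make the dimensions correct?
v (velocity), dimensions [L T^-1]

P has dimensions [L^2 M T^-3] and F has dimensions [L M T^-2].
The missing factor must have dimensions [L^2 M T^-3] / [L M T^-2] = [L T^-1], i.e. velocity (v).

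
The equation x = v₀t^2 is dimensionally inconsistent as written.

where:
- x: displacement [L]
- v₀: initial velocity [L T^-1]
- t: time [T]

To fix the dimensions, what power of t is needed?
The exponent of t should be 1: x = v₀t

The LHS x has dimensions [L]; t has dimensions [T].
As written, the RHS v₀t^2 (exponent 2 on t) has dimensions [L T], which does not match.
With exponent 1, the RHS v₀t has dimensions [L], matching the LHS.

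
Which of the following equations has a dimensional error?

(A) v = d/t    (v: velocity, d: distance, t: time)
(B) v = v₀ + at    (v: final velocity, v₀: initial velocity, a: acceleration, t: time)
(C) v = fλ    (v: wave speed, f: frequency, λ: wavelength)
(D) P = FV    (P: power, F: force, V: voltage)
(D) P = FV

The equation (D) P = FV is dimensionally incorrect.

LHS (P): [L^2 M T^-3]
RHS (FV): [I^-1 L^3 M^2 T^-5] ✗

The dimensions do not match. The other three equations balance.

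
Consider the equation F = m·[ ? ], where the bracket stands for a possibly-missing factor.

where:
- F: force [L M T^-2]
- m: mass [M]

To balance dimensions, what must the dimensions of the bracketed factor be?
[L T^-2] — acceleration (e.g. a)

F has dimensions [L M T^-2]; m has dimensions [M].
The bracketed factor must supply [L M T^-2] / [M] = [L T^-2].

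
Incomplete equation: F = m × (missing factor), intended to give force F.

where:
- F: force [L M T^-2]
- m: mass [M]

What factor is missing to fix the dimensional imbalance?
a (acceleration), dimensions [L T^-2]

F has dimensions [L M T^-2] and m has dimensions [M].
The missing factor must have dimensions [L M T^-2] / [M] = [L T^-2], i.e. acceleration (a).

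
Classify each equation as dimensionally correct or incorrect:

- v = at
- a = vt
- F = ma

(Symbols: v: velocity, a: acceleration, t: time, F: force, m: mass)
Dimensionally correct: v = at, F = ma
Dimensionally incorrect: a = vt
Ordered (correct first, then incorrect): v = at, F = ma, a = vt

- v = at: LHS [L T^-1], RHS [L T^-1] → correct ✓
- a = vt: LHS [L T^-2], RHS [L] → incorrect ✗
- F = ma: LHS [L M T^-2], RHS [L M T^-2] → correct ✓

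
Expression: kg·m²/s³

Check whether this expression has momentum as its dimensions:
No

The expression kg·m²/s³ has dimensions [L^2 M T^-3], but momentum has dimensions [L M T^-1].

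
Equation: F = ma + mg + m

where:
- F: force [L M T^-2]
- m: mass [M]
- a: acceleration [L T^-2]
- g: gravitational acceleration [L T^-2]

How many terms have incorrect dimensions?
1

LHS F: [L M T^-2]
- ma: [L M T^-2] ✓
- mg: [L M T^-2] ✓
- m: [M] ✗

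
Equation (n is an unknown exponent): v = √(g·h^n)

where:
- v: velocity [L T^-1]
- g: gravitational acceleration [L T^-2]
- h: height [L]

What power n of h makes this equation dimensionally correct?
n = 1

v has dimensions [L T^-1]; h has dimensions [L].
With n = 1: √(g·h^1) has dimensions [L T^-1], matching the LHS ✓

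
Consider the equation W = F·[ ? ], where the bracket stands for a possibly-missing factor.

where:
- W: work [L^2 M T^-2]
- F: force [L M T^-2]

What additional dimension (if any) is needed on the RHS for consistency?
[L] — length (e.g. a distance d)

W has dimensions [L^2 M T^-2]; F has dimensions [L M T^-2].
The bracketed factor must supply [L^2 M T^-2] / [L M T^-2] = [L].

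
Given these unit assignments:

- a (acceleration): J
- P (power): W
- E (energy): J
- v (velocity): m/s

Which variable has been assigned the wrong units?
a

The variable a (acceleration) should have units m/s², not J.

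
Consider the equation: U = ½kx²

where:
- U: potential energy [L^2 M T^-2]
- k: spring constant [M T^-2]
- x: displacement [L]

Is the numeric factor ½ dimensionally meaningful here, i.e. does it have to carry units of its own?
No

U has dimensions [L^2 M T^-2] and kx² already has dimensions [L^2 M T^-2], so the equation balances without ½ contributing any dimensions. ½ is a pure (dimensionless) number; changing or removing it would not affect dimensional consistency.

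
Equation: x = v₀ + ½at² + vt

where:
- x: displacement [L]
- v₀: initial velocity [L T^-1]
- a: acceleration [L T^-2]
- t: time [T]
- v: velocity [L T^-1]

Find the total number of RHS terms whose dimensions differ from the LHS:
1

LHS x: [L]
- v₀: [L T^-1] ✗
- ½at²: [L] ✓
- vt: [L] ✓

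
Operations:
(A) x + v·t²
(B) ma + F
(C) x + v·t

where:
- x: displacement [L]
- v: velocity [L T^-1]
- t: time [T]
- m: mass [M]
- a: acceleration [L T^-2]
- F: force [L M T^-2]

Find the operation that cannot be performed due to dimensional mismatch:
(A) x + v·t²

(A) x + v·t²: x [L] and v·t² [L T] — different dimensions cannot be added/subtracted ✗
(B) ma + F: ma [L M T^-2] and F [L M T^-2] — same dimensions ✓
(C) x + v·t: x [L] and v·t [L] — same dimensions ✓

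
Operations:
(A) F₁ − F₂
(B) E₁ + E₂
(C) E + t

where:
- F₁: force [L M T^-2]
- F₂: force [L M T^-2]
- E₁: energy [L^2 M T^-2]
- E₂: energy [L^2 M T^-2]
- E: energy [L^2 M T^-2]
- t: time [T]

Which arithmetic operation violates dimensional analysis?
(C) E + t

(A) F₁ − F₂: F₁ [L M T^-2] and F₂ [L M T^-2] — same dimensions ✓
(B) E₁ + E₂: E₁ [L^2 M T^-2] and E₂ [L^2 M T^-2] — same dimensions ✓
(C) E + t: E [L^2 M T^-2] and t [T] — different dimensions cannot be added/subtracted ✗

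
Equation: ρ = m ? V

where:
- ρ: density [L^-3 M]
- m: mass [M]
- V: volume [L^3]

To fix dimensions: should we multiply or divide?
division (÷): ρ = m ÷ V

ρ [L^-3 M]; m [M]; V [L^3].
m × V → [L^3 M] ✗
m ÷ V → [L^-3 M] ✓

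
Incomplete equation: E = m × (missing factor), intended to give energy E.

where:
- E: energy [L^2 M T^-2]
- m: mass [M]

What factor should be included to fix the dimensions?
v² (velocity squared), dimensions [L^2 T^-2]

E has dimensions [L^2 M T^-2] and m has dimensions [M].
The missing factor must have dimensions [L^2 M T^-2] / [M] = [L^2 T^-2], i.e. velocity squared (v²).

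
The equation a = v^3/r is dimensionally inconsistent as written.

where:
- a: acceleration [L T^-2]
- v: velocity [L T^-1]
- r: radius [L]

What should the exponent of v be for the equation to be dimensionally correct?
The exponent of v should be 2: a = v^2/r

The LHS a has dimensions [L T^-2]; v has dimensions [L T^-1].
As written, the RHS v^3/r (exponent 3 on v) has dimensions [L^2 T^-3], which does not match.
With exponent 2, the RHS v^2/r has dimensions [L T^-2], matching the LHS.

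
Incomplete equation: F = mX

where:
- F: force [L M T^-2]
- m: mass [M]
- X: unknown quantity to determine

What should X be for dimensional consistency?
X = a (acceleration), dimensions [L T^-2]

F has dimensions [L M T^-2]; the rest of the RHS (m) has dimensions [M].
So X must have dimensions [L T^-2] — X = a (acceleration).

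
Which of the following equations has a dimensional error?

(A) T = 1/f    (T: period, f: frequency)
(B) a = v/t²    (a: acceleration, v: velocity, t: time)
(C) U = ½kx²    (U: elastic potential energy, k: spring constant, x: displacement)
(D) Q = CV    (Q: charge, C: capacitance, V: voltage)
(B) a = v/t²

The equation (B) a = v/t² is dimensionally incorrect.

LHS (a): [L T^-2]
RHS (v/t²): [L T^-3] ✗

The dimensions do not match. The other three equations balance.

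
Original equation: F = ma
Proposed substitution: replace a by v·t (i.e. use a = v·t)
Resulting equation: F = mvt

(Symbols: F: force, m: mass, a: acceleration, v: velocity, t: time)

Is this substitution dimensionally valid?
No

[a] = [L T^-2] and [v·t] = [L]. These differ, so the substitution replaces a quantity by one of different dimensions and the result F = mvt has LHS [L M T^-2] vs RHS [L M] — inconsistent.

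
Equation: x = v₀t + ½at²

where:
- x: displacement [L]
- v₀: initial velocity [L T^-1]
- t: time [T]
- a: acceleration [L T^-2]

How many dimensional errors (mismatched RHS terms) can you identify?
0

LHS x: [L]
- v₀t: [L] ✓
- ½at²: [L] ✓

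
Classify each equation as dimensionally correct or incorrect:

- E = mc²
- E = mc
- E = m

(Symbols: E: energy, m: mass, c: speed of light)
Dimensionally correct: E = mc²
Dimensionally incorrect: E = mc, E = m
Ordered (correct first, then incorrect): E = mc², E = mc, E = m

- E = mc²: LHS [L^2 M T^-2], RHS [L^2 M T^-2] → correct ✓
- E = mc: LHS [L^2 M T^-2], RHS [L M T^-1] → incorrect ✗
- E = m: LHS [L^2 M T^-2], RHS [M] → incorrect ✗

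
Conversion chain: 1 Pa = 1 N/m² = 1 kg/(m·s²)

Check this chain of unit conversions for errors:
The chain is correct (no errors).

Correct: Pascal is Newton per square meter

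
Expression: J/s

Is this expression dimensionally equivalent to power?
Yes

The expression J/s has dimensions [L^2 M T^-3], which is exactly power [L^2 M T^-3].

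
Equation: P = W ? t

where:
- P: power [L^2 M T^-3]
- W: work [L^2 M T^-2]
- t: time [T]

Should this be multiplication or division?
division (÷): P = W ÷ t

P [L^2 M T^-3]; W [L^2 M T^-2]; t [T].
W × t → [L^2 M T^-1] ✗
W ÷ t → [L^2 M T^-3] ✓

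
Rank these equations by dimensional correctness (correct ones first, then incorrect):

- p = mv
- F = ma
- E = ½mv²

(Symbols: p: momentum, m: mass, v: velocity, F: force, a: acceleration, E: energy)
Dimensionally correct: p = mv, F = ma, E = ½mv²
Dimensionally incorrect: none
Ordered (correct first, then incorrect): p = mv, F = ma, E = ½mv²

- p = mv: LHS [L M T^-1], RHS [L M T^-1] → correct ✓
- F = ma: LHS [L M T^-2], RHS [L M T^-2] → correct ✓
- E = ½mv²: LHS [L^2 M T^-2], RHS [L^2 M T^-2] → correct ✓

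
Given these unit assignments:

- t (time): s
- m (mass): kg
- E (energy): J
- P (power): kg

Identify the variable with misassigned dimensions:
P

The variable P (power) should have units W, not kg.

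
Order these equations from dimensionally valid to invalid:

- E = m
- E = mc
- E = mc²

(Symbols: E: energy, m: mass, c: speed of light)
Dimensionally correct: E = mc²
Dimensionally incorrect: E = m, E = mc
Ordered (correct first, then incorrect): E = mc², E = m, E = mc

- E = m: LHS [L^2 M T^-2], RHS [M] → incorrect ✗
- E = mc: LHS [L^2 M T^-2], RHS [L M T^-1] → incorrect ✗
- E = mc²: LHS [L^2 M T^-2], RHS [L^2 M T^-2] → correct ✓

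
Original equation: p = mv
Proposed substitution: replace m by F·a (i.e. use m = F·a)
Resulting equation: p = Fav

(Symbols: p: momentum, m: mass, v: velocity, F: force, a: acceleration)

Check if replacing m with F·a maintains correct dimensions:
No

[m] = [M] and [F·a] = [L^2 M T^-4]. These differ, so the substitution replaces a quantity by one of different dimensions and the result p = Fav has LHS [L M T^-1] vs RHS [L^3 M T^-5] — inconsistent.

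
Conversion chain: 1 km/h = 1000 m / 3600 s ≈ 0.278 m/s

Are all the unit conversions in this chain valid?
The chain is correct (no errors).

Correct: 1 km = 1000 m, 1 h = 3600 s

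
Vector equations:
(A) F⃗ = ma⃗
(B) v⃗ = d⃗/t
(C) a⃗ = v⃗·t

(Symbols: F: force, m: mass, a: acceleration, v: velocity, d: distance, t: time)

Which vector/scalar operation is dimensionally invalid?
(C) a⃗ = v⃗·t

(A) F⃗ = ma⃗: LHS [L M T^-2], RHS [L M T^-2] ✓ — Force and acceleration are vectors, mass is a scalar
(B) v⃗ = d⃗/t: LHS [L T^-1], RHS [L T^-1] ✓ — displacement (vector) divided by time (scalar)
(C) a⃗ = v⃗·t: LHS [L T^-2], RHS [L] ✗ — acceleration is velocity per time; should be v⃗/t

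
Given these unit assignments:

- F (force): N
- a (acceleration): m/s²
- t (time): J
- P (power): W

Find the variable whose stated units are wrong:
t

The variable t (time) should have units s, not J.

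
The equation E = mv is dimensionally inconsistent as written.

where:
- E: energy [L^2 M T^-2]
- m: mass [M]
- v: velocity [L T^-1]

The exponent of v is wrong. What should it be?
The exponent of v should be 2: E = mv^2

The LHS E has dimensions [L^2 M T^-2]; v has dimensions [L T^-1].
As written, the RHS mv (exponent 1 on v) has dimensions [L M T^-1], which does not match.
With exponent 2, the RHS mv^2 has dimensions [L^2 M T^-2], matching the LHS.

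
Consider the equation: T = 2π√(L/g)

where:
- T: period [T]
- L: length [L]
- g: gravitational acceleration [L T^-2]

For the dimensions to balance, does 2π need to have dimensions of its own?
No

T has dimensions [T] and √(L/g) already has dimensions [T], so the equation balances without 2π contributing any dimensions. 2π is a pure (dimensionless) number; changing or removing it would not affect dimensional consistency.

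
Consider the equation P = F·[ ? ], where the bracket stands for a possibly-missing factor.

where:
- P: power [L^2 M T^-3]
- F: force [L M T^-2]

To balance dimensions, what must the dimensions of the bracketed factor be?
[L T^-1] — velocity (e.g. v)

P has dimensions [L^2 M T^-3]; F has dimensions [L M T^-2].
The bracketed factor must supply [L^2 M T^-3] / [L M T^-2] = [L T^-1].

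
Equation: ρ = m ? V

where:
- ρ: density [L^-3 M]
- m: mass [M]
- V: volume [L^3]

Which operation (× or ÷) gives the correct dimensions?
division (÷): ρ = m ÷ V

ρ [L^-3 M]; m [M]; V [L^3].
m × V → [L^3 M] ✗
m ÷ V → [L^-3 M] ✓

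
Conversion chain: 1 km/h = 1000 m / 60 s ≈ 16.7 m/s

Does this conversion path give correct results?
The chain is incorrect (it contains an error).

Incorrect: 1 h = 3600 s, not 60 s (1 km/h ≈ 0.278 m/s)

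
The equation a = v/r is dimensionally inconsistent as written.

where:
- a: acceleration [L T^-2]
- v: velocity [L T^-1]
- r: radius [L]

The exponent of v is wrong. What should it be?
The exponent of v should be 2: a = v^2/r

The LHS a has dimensions [L T^-2]; v has dimensions [L T^-1].
As written, the RHS v/r (exponent 1 on v) has dimensions [T^-1], which does not match.
With exponent 2, the RHS v^2/r has dimensions [L T^-2], matching the LHS.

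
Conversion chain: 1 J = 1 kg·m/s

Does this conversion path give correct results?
The chain is incorrect (it contains an error).

Incorrect: Joule is kg·m²/s², not kg·m/s (that is momentum)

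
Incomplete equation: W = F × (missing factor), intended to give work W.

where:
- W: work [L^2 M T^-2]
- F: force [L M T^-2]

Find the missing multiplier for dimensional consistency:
d (distance), dimensions [L]

W has dimensions [L^2 M T^-2] and F has dimensions [L M T^-2].
The missing factor must have dimensions [L^2 M T^-2] / [L M T^-2] = [L], i.e. distance (d).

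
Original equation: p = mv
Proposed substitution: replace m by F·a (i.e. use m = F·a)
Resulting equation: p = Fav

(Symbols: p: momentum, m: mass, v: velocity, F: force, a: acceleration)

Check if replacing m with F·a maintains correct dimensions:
No

[m] = [M] and [F·a] = [L^2 M T^-4]. These differ, so the substitution replaces a quantity by one of different dimensions and the result p = Fav has LHS [L M T^-1] vs RHS [L^3 M T^-5] — inconsistent.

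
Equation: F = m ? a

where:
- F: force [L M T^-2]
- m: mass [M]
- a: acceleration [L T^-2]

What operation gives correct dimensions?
multiplication (×): F = m × a

F [L M T^-2]; m [M]; a [L T^-2].
m × a → [L M T^-2] ✓
m ÷ a → [L^-1 M T^2] ✗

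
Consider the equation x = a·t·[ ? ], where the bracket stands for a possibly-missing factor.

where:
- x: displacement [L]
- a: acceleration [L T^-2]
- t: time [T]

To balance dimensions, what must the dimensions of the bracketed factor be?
[T] — time (e.g. t)

x has dimensions [L]; a·t has dimensions [L T^-1].
The bracketed factor must supply [L] / [L T^-1] = [T].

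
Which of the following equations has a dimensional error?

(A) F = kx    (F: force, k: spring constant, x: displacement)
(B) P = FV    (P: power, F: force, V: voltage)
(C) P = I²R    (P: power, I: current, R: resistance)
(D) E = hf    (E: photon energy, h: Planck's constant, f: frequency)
(B) P = FV

The equation (B) P = FV is dimensionally incorrect.

LHS (P): [L^2 M T^-3]
RHS (FV): [I^-1 L^3 M^2 T^-5] ✗

The dimensions do not match. The other three equations balance.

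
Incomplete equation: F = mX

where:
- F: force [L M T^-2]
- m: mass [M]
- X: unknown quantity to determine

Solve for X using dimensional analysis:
X = a (acceleration), dimensions [L T^-2]

F has dimensions [L M T^-2]; the rest of the RHS (m) has dimensions [M].
So X must have dimensions [L T^-2] — X = a (acceleration).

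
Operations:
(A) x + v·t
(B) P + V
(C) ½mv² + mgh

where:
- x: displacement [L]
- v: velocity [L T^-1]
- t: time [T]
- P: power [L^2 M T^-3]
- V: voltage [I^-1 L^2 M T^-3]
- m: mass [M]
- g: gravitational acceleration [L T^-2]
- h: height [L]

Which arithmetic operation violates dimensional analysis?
(B) P + V

(A) x + v·t: x [L] and v·t [L] — same dimensions ✓
(B) P + V: P [L^2 M T^-3] and V [I^-1 L^2 M T^-3] — different dimensions cannot be added/subtracted ✗
(C) ½mv² + mgh: ½mv² [L^2 M T^-2] and mgh [L^2 M T^-2] — same dimensions ✓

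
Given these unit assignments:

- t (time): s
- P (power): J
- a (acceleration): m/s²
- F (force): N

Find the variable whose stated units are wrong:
P

The variable P (power) should have units W, not J.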